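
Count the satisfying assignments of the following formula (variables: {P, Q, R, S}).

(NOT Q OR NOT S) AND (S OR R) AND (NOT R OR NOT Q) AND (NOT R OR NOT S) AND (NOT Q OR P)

There are 2^4 = 16 truth assignments over (P, Q, R, S).
Check each against the 5 clauses (columns in the order P, Q, R, S):
  F F F F  ✗ fails (S OR R)
  F F F T  ✓ satisfies all
  F F T F  ✓ satisfies all
  F F T T  ✗ fails (NOT R OR NOT S)
  F T F F  ✗ fails (S OR R)
  F T F T  ✗ fails (NOT Q OR NOT S)
  F T T F  ✗ fails (NOT R OR NOT Q)
  F T T T  ✗ fails (NOT Q OR NOT S)
  T F F F  ✗ fails (S OR R)
  T F F T  ✓ satisfies all
  T F T F  ✓ satisfies all
  T F T T  ✗ fails (NOT R OR NOT S)
  T T F F  ✗ fails (S OR R)
  T T F T  ✗ fails (NOT Q OR NOT S)
  T T T F  ✗ fails (NOT R OR NOT Q)
  T T T T  ✗ fails (NOT Q OR NOT S)
4 of the 16 rows are models.

4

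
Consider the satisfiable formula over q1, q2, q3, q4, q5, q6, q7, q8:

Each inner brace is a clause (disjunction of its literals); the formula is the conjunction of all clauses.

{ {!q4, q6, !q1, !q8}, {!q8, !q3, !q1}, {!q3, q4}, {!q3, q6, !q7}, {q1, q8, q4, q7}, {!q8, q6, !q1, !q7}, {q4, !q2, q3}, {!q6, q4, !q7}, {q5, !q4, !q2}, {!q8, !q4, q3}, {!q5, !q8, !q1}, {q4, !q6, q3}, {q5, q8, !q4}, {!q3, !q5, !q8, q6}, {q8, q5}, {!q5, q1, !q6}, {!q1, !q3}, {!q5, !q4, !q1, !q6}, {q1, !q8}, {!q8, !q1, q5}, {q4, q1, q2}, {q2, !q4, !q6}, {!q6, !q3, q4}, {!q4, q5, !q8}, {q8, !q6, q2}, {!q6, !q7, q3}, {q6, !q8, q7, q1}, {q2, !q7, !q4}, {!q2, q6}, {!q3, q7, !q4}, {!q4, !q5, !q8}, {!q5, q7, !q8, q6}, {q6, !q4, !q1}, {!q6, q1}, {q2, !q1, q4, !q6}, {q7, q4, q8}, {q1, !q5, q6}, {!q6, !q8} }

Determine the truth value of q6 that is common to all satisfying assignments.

Suppose q6 = true.
Unit clause (q1) forces q1 = true.
Unit clause (!q3) forces q3 = false.
Unit clause (q4) forces q4 = true.
Unit clause (!q8) forces q8 = false.
Unit clause (q5) forces q5 = true.
That conflicts with the unit clause (!q5).
So every satisfying assignment has q6 = False.

False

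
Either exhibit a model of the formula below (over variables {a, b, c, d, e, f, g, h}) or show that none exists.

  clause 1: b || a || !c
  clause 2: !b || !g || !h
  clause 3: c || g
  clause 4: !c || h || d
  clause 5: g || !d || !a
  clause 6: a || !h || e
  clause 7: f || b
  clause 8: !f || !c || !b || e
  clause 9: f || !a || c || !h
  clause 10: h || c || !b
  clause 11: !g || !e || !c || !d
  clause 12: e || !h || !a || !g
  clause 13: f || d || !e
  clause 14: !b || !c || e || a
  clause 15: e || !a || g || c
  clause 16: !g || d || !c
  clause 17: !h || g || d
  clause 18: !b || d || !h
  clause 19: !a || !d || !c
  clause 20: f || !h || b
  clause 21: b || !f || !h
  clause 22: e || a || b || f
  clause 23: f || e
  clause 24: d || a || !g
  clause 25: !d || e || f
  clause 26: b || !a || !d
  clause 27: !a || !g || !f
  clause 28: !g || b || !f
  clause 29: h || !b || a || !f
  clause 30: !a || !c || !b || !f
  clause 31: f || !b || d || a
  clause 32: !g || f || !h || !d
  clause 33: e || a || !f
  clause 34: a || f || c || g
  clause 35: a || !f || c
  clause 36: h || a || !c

Suppose c = true.
Suppose b = true.
Suppose g = false.
Suppose h = true.
Unit clause (d) forces d = true.
Unit clause (!a) forces a = false.
Unit clause (e) forces e = true.
All clauses hold; f can take either value.

a ↦ false, b ↦ true, c ↦ true, d ↦ true, e ↦ true, f ↦ false, g ↦ false, h ↦ true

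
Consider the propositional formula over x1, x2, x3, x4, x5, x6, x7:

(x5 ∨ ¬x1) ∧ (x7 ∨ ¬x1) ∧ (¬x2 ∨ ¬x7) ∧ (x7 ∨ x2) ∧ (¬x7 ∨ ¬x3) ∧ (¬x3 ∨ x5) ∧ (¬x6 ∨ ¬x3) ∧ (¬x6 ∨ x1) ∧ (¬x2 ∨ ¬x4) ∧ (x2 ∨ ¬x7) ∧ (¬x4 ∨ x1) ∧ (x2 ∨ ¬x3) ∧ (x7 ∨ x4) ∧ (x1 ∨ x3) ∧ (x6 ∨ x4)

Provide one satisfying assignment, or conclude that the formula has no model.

Case x5 = True:
Case x7 = True:
From the singleton clause (¬x2), x2 = False.
But (x2) is also a unit clause — contradiction.
Backtrack on x7: now try x7 = False.
From the singleton clause (¬x1), x1 = False.
From the singleton clause (x2), x2 = True.
From the singleton clause (¬x6), x6 = False.
From the singleton clause (¬x4), x4 = False.
But (x4) is also a unit clause — contradiction.
Either choice for x7 ends in contradiction.
Backtrack on x5: now try x5 = False.
From the singleton clause (¬x1), x1 = False.
From the singleton clause (¬x3), x3 = False.
But (x3) is also a unit clause — contradiction.
Either choice for x5 ends in contradiction.

UNSATISFIABLE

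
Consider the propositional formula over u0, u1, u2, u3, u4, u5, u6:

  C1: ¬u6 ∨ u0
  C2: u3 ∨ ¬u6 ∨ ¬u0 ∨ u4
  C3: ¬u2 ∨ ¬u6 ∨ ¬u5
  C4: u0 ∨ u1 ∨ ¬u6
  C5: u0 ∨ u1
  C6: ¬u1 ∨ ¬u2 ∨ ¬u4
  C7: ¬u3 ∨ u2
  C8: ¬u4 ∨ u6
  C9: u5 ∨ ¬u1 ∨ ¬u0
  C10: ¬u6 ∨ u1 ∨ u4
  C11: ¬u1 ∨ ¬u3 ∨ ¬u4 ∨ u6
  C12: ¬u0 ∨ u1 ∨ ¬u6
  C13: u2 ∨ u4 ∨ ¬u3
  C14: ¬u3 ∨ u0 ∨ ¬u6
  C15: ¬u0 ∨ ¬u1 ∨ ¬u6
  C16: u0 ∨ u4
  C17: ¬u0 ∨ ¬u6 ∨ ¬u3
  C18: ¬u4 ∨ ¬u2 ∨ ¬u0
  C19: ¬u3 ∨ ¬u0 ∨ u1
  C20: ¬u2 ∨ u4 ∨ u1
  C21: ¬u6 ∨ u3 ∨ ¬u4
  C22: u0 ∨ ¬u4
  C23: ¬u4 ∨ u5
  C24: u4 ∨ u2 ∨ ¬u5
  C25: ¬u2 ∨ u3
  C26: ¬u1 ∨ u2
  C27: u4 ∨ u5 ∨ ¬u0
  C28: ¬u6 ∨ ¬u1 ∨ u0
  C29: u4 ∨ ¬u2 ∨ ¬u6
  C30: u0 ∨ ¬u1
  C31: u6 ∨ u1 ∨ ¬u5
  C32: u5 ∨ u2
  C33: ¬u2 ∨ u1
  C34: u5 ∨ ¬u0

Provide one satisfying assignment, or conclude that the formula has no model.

u0: True; u1: True; u2: True; u3: True; u4: False; u5: True; u6: False

Suppose u6 = False.
The clause (¬u4) is unit, so u4 = False.
The clause (u0) is unit, so u0 = True.
The clause (u5) is unit, so u5 = True.
The clause (u2) is unit, so u2 = True.
The clause (u1) is unit, so u1 = True.
The clause (u3) is unit, so u3 = True.
Every clause now holds.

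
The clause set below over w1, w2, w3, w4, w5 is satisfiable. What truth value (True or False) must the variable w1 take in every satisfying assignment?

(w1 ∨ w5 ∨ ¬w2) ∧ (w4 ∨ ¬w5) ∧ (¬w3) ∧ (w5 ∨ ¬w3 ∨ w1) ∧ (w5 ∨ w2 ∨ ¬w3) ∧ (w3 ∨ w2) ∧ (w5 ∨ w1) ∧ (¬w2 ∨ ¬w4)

True

Suppose w1 = False.
(¬w3) alone gives w3 = False.
(w2) alone gives w2 = True.
(w5) alone gives w5 = True.
(w4) alone gives w4 = True.
Now (¬w4) is unsatisfied and unit — conflict.
So every satisfying assignment has w1 = True.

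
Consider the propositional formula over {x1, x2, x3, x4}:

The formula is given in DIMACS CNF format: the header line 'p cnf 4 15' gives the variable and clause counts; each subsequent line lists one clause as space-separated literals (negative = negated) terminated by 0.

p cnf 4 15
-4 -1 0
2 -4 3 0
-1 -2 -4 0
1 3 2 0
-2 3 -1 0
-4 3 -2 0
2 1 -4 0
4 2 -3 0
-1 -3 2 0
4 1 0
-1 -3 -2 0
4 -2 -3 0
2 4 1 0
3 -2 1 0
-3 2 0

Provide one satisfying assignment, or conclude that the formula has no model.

Branch on x4: set x4 = False.
The clause (x1) is unit, so x1 = True.
Branch on x2: set x2 = False.
The clause (¬x3) is unit, so x3 = False.
All clauses are satisfied.

x1 ↦ True, x2 ↦ False, x3 ↦ False, x4 ↦ False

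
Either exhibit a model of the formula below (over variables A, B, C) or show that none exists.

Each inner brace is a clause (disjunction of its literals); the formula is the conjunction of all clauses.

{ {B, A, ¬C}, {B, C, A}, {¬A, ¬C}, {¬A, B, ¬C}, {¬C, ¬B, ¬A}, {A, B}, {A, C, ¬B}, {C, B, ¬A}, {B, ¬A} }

Branch on A: set A = False.
(B) alone gives B = True.
(C) alone gives C = True.
All clauses are satisfied.

A: False; B: True; C: True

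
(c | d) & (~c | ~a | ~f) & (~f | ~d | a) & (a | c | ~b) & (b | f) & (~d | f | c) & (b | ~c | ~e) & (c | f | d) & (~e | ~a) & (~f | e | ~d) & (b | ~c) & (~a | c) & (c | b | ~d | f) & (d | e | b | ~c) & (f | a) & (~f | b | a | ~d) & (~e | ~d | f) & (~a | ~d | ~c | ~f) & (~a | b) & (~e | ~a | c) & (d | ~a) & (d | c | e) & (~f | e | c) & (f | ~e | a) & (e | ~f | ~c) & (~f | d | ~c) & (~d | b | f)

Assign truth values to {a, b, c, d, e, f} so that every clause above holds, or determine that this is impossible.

Branch on c: set c = 1.
Unit clause (b) forces b = 1.
Branch on a: set a = 1.
Unit clause (~f) forces f = 0.
Unit clause (~e) forces e = 0.
Unit clause (d) forces d = 1.
All clauses are satisfied.

a=1; b=1; c=1; d=1; e=0; f=0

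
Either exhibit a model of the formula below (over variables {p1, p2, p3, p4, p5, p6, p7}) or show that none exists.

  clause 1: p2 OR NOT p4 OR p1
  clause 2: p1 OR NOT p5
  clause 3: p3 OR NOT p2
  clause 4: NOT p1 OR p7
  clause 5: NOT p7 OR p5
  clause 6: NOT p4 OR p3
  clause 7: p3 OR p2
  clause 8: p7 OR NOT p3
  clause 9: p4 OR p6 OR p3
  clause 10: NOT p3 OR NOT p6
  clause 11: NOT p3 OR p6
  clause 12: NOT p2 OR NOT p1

UNSATISFIABLE

Branch on p1: set p1 = true.
(p7) alone gives p7 = true.
(p5) alone gives p5 = true.
(NOT p2) alone gives p2 = false.
(p3) alone gives p3 = true.
(NOT p6) alone gives p6 = false.
Now (p6) is unsatisfied and unit — conflict.
Undo p1 and try p1 = false.
(NOT p5) alone gives p5 = false.
(NOT p7) alone gives p7 = false.
(NOT p3) alone gives p3 = false.
(NOT p2) alone gives p2 = false.
Now (p2) is unsatisfied and unit — conflict.
Either choice for p1 ends in contradiction.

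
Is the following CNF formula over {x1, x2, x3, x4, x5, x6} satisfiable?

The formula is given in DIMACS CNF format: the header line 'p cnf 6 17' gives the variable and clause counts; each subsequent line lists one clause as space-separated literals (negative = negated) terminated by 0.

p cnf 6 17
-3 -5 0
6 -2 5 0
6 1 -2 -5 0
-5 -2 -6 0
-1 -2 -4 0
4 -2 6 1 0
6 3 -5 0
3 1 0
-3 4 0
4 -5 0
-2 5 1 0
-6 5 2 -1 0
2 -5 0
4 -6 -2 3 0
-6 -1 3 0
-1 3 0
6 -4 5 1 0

Suppose x3 = True.
Unit clause (¬x5) forces x5 = False.
Unit clause (x4) forces x4 = True.
Suppose x6 = True.
Suppose x1 = False.
Unit clause (¬x2) forces x2 = False.
This assignment satisfies each clause.
A satisfying assignment: x1: False, x2: False, x3: True, x4: True, x5: False, x6: True.

Yes, satisfiable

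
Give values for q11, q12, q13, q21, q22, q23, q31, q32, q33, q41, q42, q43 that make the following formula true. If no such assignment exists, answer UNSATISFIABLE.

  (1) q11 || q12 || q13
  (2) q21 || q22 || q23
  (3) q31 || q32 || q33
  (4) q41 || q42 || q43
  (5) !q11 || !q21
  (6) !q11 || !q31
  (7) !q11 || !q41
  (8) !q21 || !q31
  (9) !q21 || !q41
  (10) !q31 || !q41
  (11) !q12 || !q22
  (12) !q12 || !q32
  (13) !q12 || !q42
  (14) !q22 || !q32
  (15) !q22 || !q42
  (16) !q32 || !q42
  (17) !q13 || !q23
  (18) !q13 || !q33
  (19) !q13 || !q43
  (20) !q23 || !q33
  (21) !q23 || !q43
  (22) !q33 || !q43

UNSATISFIABLE

Case q11 = false:
Case q12 = true:
From the singleton clause (!q22), q22 = false.
From the singleton clause (!q32), q32 = false.
From the singleton clause (!q42), q42 = false.
Case q21 = true:
From the singleton clause (!q31), q31 = false.
From the singleton clause (q33), q33 = true.
From the singleton clause (!q41), q41 = false.
From the singleton clause (q43), q43 = true.
But (!q43) is also a unit clause — contradiction.
So q21 must be the other value — set q21 = false.
From the singleton clause (q23), q23 = true.
From the singleton clause (!q13), q13 = false.
From the singleton clause (!q33), q33 = false.
From the singleton clause (q31), q31 = true.
From the singleton clause (!q41), q41 = false.
From the singleton clause (q43), q43 = true.
But (!q43) is also a unit clause — contradiction.
Either choice for q21 ends in contradiction.
So q12 must be the other value — set q12 = false.
From the singleton clause (q13), q13 = true.
From the singleton clause (!q23), q23 = false.
From the singleton clause (!q33), q33 = false.
From the singleton clause (!q43), q43 = false.
Case q21 = true:
From the singleton clause (!q31), q31 = false.
From the singleton clause (q32), q32 = true.
From the singleton clause (!q41), q41 = false.
From the singleton clause (q42), q42 = true.
But (!q42) is also a unit clause — contradiction.
So q21 must be the other value — set q21 = false.
From the singleton clause (q22), q22 = true.
From the singleton clause (!q32), q32 = false.
From the singleton clause (q31), q31 = true.
From the singleton clause (!q41), q41 = false.
From the singleton clause (q42), q42 = true.
But (!q42) is also a unit clause — contradiction.
Either choice for q21 ends in contradiction.
Either choice for q12 ends in contradiction.
So q11 must be the other value — set q11 = true.
From the singleton clause (!q21), q21 = false.
From the singleton clause (!q31), q31 = false.
From the singleton clause (!q41), q41 = false.
Case q22 = true:
From the singleton clause (!q12), q12 = false.
From the singleton clause (!q32), q32 = false.
From the singleton clause (q33), q33 = true.
From the singleton clause (!q42), q42 = false.
From the singleton clause (q43), q43 = true.
But (!q43) is also a unit clause — contradiction.
So q22 must be the other value — set q22 = false.
From the singleton clause (q23), q23 = true.
From the singleton clause (!q13), q13 = false.
From the singleton clause (!q33), q33 = false.
From the singleton clause (q32), q32 = true.
From the singleton clause (!q12), q12 = false.
From the singleton clause (!q42), q42 = false.
From the singleton clause (q43), q43 = true.
But (!q43) is also a unit clause — contradiction.
Either choice for q22 ends in contradiction.
Either choice for q11 ends in contradiction.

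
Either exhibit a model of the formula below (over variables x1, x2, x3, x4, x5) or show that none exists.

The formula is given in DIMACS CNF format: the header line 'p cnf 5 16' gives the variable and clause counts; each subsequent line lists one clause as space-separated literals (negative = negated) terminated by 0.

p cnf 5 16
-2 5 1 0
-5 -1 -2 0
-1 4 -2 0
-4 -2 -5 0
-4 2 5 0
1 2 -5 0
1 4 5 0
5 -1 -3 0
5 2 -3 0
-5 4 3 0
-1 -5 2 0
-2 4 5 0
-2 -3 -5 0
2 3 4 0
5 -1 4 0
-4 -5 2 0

x1: True, x2: True, x3: False, x4: True, x5: False

Try x2 = True.
Try x5 = False.
From the singleton clause (x1), x1 = True.
From the singleton clause (x4), x4 = True.
From the singleton clause (¬x3), x3 = False.
Every clause now holds.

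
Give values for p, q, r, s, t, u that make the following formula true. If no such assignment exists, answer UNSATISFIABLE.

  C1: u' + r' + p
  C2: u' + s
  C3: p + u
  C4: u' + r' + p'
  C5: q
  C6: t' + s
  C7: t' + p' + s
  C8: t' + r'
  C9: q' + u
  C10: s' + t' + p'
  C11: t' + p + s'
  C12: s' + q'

From the singleton clause (q), q = 1.
From the singleton clause (u), u = 1.
From the singleton clause (s), s = 1.
But (s') is also a unit clause — contradiction.

UNSATISFIABLE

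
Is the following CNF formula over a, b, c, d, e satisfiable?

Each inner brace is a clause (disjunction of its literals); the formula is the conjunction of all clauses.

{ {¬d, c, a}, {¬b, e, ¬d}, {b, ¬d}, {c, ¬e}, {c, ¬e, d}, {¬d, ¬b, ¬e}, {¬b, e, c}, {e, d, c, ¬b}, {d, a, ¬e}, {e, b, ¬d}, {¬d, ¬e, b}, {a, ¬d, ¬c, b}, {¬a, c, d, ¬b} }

Branch on b: set b = False.
The clause (¬d) is unit, so d = False.
Branch on c: set c = True.
Branch on a: set a = True.
No clause remains; e is free.
A satisfying assignment: a: True,  b: False,  c: True,  d: False,  e: True.

Satisfiable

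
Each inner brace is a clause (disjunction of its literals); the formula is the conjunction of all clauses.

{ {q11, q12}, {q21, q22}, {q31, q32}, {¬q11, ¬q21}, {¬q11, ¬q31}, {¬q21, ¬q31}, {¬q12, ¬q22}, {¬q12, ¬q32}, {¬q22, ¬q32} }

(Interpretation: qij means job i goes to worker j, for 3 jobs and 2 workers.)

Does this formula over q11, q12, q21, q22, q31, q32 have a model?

Case q11 = True:
From the singleton clause (¬q21), q21 = False.
From the singleton clause (q22), q22 = True.
From the singleton clause (¬q31), q31 = False.
From the singleton clause (q32), q32 = True.
But (¬q32) is also a unit clause — contradiction.
So q11 must be the other value — set q11 = False.
From the singleton clause (q12), q12 = True.
From the singleton clause (¬q22), q22 = False.
From the singleton clause (q21), q21 = True.
From the singleton clause (¬q31), q31 = False.
From the singleton clause (q32), q32 = True.
But (¬q32) is also a unit clause — contradiction.
Either choice for q11 ends in contradiction.
No assignment satisfies every clause.

No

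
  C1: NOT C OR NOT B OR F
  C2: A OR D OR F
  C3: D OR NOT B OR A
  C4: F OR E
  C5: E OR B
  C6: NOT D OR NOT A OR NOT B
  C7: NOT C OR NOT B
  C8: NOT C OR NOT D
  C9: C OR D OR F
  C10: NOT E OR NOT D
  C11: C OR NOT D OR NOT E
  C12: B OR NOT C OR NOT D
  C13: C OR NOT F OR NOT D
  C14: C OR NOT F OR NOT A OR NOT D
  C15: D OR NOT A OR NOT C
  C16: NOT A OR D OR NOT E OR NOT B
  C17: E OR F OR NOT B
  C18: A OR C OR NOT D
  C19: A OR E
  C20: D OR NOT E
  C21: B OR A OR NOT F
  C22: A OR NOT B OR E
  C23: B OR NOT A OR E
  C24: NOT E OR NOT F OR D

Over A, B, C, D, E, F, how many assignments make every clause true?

1

There are 2^6 = 64 truth assignments over (A, B, C, D, E, F).
Split on A. With A = true, the clauses containing A are satisfied and NOT A drops from the rest; 1 of the 2^5 = 32 assignments to the other variables satisfy what remains.
With A = false, by the same count on the reduced clause set, 0 assignments work.
(One model: A=T, B=T, C=F, D=F, E=F, F=T.)
Total: 1 + 0 = 1.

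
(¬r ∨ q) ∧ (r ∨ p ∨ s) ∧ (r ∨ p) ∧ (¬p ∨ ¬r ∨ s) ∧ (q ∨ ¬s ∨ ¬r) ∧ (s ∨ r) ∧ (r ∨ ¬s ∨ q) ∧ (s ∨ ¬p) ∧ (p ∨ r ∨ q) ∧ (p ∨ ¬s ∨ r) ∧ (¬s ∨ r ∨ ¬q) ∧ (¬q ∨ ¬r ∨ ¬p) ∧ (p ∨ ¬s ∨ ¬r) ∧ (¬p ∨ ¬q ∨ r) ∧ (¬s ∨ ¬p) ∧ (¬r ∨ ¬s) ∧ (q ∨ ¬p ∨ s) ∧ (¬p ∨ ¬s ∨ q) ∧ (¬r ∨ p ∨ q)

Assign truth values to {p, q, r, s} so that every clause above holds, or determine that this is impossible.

p: False,  q: True,  r: True,  s: False

Branch on r: set r = True.
(q) alone gives q = True.
(¬p) alone gives p = False.
(¬s) alone gives s = False.
Every clause now holds.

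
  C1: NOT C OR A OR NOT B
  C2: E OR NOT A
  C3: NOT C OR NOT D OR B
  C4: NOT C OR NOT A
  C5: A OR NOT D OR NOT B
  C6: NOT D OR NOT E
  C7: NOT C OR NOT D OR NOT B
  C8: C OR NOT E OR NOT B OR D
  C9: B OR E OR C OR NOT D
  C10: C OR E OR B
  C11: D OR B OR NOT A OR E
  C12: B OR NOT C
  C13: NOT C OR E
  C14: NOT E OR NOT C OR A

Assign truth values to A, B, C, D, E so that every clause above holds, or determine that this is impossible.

A: false,  B: true,  C: false,  D: false,  E: false

Suppose E = false.
From the singleton clause (NOT A), A = false.
From the singleton clause (NOT C), C = false.
From the singleton clause (B), B = true.
From the singleton clause (NOT D), D = false.
All clauses are satisfied.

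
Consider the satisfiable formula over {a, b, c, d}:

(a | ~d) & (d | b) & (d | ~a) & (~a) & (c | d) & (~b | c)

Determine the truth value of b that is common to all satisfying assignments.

Suppose b = 0.
The clause (d) is unit, so d = 1.
The clause (a) is unit, so a = 1.
Now (~a) is unsatisfied and unit — conflict.
So every satisfying assignment has b = True.

True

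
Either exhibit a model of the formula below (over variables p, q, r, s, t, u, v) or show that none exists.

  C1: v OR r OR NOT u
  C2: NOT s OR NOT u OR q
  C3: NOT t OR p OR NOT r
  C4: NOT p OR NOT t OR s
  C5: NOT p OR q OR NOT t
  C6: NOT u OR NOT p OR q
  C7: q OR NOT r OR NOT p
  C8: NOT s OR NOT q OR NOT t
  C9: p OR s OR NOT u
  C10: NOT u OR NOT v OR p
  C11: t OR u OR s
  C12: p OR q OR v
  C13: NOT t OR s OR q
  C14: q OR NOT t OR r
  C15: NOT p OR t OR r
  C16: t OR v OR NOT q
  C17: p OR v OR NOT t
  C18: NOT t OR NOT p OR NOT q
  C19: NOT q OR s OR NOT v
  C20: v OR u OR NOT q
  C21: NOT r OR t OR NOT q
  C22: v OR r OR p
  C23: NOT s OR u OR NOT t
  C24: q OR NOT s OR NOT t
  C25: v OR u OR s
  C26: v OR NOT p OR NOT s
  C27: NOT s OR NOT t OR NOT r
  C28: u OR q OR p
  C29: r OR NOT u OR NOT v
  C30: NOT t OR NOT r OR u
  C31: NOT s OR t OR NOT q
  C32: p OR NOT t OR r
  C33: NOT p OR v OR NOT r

UNSATISFIABLE

Case v = true:
Case u = false:
Case t = true:
From the singleton clause (NOT s), s = false.
From the singleton clause (NOT p), p = false.
From the singleton clause (NOT r), r = false.
That conflicts with the unit clause (r).
Undo t and try t = false.
From the singleton clause (s), s = true.
From the singleton clause (NOT q), q = false.
From the singleton clause (p), p = true.
From the singleton clause (NOT r), r = false.
That conflicts with the unit clause (r).
Neither t = true nor t = false works.
Undo u and try u = true.
From the singleton clause (p), p = true.
From the singleton clause (q), q = true.
From the singleton clause (NOT t), t = false.
From the singleton clause (r), r = true.
That conflicts with the unit clause (NOT r).
Neither u = true nor u = false works.
Undo v and try v = false.
Case r = true:
From the singleton clause (NOT p), p = false.
From the singleton clause (NOT t), t = false.
From the singleton clause (q), q = true.
That conflicts with the unit clause (NOT q).
Undo r and try r = false.
From the singleton clause (NOT u), u = false.
From the singleton clause (NOT q), q = false.
From the singleton clause (p), p = true.
From the singleton clause (NOT t), t = false.
That conflicts with the unit clause (t).
Neither r = true nor r = false works.
Neither v = true nor v = false works.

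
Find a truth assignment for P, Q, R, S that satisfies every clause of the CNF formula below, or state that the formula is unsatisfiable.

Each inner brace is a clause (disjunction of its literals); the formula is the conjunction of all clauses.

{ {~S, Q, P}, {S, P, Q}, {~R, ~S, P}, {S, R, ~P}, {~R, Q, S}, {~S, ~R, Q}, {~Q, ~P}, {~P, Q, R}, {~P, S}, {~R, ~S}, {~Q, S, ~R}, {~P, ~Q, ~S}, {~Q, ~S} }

P=0,  Q=1,  R=0,  S=0

Suppose Q = 1.
(~P) alone gives P = 0.
(~S) alone gives S = 0.
(~R) alone gives R = 0.
Every clause now holds.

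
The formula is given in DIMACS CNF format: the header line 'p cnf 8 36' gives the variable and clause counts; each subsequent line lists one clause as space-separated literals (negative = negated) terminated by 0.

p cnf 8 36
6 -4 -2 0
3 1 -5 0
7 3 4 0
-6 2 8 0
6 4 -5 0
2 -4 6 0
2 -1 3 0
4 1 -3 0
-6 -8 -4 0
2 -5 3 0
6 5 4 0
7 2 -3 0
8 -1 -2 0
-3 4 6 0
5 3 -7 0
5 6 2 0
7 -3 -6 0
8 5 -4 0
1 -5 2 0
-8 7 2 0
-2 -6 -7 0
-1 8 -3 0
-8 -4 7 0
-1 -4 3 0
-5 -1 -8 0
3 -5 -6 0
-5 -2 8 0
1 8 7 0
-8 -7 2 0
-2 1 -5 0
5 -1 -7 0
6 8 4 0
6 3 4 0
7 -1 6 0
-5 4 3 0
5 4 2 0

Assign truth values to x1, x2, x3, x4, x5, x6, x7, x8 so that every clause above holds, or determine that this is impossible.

UNSATISFIABLE

Case x6 = True:
Case x2 = True:
Unit clause (¬x7) forces x7 = False.
Unit clause (¬x3) forces x3 = False.
Unit clause (x4) forces x4 = True.
Unit clause (¬x8) forces x8 = False.
Unit clause (¬x1) forces x1 = False.
Now (x1) is unsatisfied and unit — conflict.
Backtrack on x2: now try x2 = False.
Unit clause (x8) forces x8 = True.
Unit clause (¬x4) forces x4 = False.
Unit clause (x7) forces x7 = True.
Now (¬x7) is unsatisfied and unit — conflict.
Both values of x2 lead to a conflict.
Backtrack on x6: now try x6 = False.
Case x4 = False:
Unit clause (¬x5) forces x5 = False.
Now (x5) is unsatisfied and unit — conflict.
Backtrack on x4: now try x4 = True.
Unit clause (¬x2) forces x2 = False.
Now (x2) is unsatisfied and unit — conflict.
Both values of x4 lead to a conflict.
Both values of x6 lead to a conflict.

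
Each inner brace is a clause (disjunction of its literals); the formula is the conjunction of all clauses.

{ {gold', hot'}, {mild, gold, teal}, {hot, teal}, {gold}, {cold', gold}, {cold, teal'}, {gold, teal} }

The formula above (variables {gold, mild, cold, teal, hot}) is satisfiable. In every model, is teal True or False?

True

Suppose teal = 0.
Unit clause (hot) forces hot = 1.
Unit clause (gold') forces gold = 0.
Now (gold) is unsatisfied and unit — conflict.
So every satisfying assignment has teal = True.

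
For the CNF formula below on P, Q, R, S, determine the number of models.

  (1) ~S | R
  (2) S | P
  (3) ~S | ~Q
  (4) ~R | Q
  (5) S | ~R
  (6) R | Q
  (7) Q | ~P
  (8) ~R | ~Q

1

There are 2^4 = 16 truth assignments over (P, Q, R, S).
Split on S. With S = 1, the clauses containing S are satisfied and ~S drops from the rest; 0 of the 2^3 = 8 assignments to the other variables satisfy what remains.
With S = 0, by the same count on the reduced clause set, 1 assignment works.
(One model: P=T, Q=T, R=F, S=F.)
Total: 0 + 1 = 1.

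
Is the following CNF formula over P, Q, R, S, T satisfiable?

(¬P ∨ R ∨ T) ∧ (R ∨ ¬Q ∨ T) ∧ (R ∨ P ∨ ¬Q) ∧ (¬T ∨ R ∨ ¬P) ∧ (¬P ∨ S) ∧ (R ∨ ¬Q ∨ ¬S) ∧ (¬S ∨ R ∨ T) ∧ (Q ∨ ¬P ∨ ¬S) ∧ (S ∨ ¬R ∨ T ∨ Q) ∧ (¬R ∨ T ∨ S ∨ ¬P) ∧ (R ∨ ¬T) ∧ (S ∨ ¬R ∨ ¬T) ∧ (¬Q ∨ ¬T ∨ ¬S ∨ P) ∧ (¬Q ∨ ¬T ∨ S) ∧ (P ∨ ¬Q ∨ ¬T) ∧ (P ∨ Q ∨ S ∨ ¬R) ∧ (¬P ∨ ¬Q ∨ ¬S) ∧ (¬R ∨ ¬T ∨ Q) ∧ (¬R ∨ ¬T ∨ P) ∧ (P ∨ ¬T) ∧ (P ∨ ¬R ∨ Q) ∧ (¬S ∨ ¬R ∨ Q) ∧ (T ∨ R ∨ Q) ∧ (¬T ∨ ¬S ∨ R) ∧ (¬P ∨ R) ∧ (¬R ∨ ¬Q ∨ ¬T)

Yes

Try P = False.
Unit clause (¬T) forces T = False.
Try R = True.
Unit clause (Q) forces Q = True.
No clause remains; S is free.
A satisfying assignment: P ↦ False,  Q ↦ True,  R ↦ True,  S ↦ False,  T ↦ False.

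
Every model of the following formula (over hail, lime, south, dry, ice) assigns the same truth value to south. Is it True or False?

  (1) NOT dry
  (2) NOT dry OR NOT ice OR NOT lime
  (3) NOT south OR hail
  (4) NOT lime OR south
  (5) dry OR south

True

Suppose south = false.
Unit clause (NOT dry) forces dry = false.
But (dry) is also a unit clause — contradiction.
So every satisfying assignment has south = True.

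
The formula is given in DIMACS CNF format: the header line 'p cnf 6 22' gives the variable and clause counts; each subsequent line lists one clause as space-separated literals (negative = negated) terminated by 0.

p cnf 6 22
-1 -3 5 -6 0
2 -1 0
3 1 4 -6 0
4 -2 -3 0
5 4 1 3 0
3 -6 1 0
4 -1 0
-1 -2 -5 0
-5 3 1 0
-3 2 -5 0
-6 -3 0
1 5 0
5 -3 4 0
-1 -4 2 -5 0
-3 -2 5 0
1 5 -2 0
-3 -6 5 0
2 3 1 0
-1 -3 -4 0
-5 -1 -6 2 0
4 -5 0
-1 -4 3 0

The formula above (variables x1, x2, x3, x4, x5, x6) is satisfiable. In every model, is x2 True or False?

Suppose x2 = False.
Unit clause (¬x1) forces x1 = False.
Unit clause (x5) forces x5 = True.
Unit clause (x3) forces x3 = True.
Now (¬x3) is unsatisfied and unit — conflict.
So every satisfying assignment has x2 = True.

True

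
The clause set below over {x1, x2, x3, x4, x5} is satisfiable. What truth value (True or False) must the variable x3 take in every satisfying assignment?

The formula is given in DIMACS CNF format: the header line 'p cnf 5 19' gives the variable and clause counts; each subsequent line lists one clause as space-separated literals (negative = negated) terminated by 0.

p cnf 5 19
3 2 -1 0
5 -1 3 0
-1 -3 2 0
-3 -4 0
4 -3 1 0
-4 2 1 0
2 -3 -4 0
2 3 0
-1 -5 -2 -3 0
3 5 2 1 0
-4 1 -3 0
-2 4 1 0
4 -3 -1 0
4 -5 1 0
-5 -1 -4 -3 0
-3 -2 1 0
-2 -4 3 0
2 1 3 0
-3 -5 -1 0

Suppose x3 = True.
The clause (¬x4) is unit, so x4 = False.
The clause (x1) is unit, so x1 = True.
But (¬x1) is also a unit clause — contradiction.
So every satisfying assignment has x3 = False.

False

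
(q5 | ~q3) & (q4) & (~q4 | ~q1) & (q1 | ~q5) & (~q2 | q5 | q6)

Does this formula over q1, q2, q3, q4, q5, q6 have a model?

From the singleton clause (q4), q4 = 1.
From the singleton clause (~q1), q1 = 0.
From the singleton clause (~q5), q5 = 0.
From the singleton clause (~q3), q3 = 0.
Branch on q2: set q2 = 0.
All clauses hold; q6 can take either value.
A satisfying assignment: q1 ↦ 0; q2 ↦ 0; q3 ↦ 0; q4 ↦ 1; q5 ↦ 0; q6 ↦ 1.

Satisfiable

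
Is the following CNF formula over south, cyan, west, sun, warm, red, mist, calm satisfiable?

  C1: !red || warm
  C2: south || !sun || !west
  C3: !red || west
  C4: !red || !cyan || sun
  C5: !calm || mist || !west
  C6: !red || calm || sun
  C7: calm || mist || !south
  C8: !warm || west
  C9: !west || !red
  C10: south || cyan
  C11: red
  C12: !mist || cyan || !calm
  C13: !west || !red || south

Unit clause (red) forces red = true.
Unit clause (warm) forces warm = true.
Unit clause (west) forces west = true.
But (!west) is also a unit clause — contradiction.
No assignment satisfies every clause.

Unsatisfiable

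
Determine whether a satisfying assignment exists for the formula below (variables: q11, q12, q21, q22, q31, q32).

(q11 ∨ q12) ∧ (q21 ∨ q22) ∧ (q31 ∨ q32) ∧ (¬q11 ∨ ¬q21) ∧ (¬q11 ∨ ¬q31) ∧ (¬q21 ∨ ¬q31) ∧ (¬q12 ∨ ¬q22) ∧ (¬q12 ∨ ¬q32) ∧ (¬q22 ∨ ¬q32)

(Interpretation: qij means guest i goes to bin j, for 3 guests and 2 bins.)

Suppose q11 = True.
Unit clause (¬q21) forces q21 = False.
Unit clause (q22) forces q22 = True.
Unit clause (¬q31) forces q31 = False.
Unit clause (q32) forces q32 = True.
That conflicts with the unit clause (¬q32).
That branch fails; take q11 = False instead.
Unit clause (q12) forces q12 = True.
Unit clause (¬q22) forces q22 = False.
Unit clause (q21) forces q21 = True.
Unit clause (¬q31) forces q31 = False.
Unit clause (q32) forces q32 = True.
That conflicts with the unit clause (¬q32).
Either choice for q11 ends in contradiction.
No assignment satisfies every clause.

Unsatisfiable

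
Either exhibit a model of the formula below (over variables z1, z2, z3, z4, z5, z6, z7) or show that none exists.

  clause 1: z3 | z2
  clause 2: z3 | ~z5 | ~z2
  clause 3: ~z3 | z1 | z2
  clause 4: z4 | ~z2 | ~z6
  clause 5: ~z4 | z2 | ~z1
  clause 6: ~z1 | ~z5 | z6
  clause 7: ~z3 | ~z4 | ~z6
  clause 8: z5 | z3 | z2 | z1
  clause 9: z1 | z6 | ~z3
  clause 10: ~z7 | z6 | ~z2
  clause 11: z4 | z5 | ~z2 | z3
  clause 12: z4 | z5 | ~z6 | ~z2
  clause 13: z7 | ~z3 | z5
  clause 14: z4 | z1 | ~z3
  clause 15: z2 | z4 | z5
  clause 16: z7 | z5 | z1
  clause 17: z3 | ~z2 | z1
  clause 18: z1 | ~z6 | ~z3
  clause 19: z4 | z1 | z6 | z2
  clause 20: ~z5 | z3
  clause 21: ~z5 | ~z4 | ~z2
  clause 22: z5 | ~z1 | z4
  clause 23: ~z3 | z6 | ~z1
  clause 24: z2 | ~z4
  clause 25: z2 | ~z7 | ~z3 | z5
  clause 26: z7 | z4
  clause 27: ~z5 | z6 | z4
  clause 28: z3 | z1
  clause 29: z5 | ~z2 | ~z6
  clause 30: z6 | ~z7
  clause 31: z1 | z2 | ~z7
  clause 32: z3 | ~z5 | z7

Case z3 = 0:
The clause (z2) is unit, so z2 = 1.
The clause (~z5) is unit, so z5 = 0.
The clause (z4) is unit, so z4 = 1.
The clause (z1) is unit, so z1 = 1.
The clause (~z6) is unit, so z6 = 0.
The clause (~z7) is unit, so z7 = 0.
This assignment satisfies each clause.

z1=1,  z2=1,  z3=0,  z4=1,  z5=0,  z6=0,  z7=0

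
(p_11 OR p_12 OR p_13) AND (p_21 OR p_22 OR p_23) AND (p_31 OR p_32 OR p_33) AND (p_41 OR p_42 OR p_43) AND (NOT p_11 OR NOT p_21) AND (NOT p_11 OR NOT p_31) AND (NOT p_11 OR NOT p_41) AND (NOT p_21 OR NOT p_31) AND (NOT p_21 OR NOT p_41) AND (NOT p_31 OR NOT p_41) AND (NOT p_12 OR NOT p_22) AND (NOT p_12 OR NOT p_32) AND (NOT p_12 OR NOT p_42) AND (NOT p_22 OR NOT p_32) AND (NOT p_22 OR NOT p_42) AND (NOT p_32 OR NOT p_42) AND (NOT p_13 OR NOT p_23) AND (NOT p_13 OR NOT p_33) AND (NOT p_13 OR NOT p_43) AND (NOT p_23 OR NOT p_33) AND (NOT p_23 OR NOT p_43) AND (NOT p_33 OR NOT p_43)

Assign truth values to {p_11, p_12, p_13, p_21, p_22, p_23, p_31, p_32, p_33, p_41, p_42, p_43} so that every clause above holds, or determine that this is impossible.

Branch on p_11: set p_11 = false.
Branch on p_12: set p_12 = true.
Unit clause (NOT p_22) forces p_22 = false.
Unit clause (NOT p_32) forces p_32 = false.
Unit clause (NOT p_42) forces p_42 = false.
Branch on p_21: set p_21 = true.
Unit clause (NOT p_31) forces p_31 = false.
Unit clause (p_33) forces p_33 = true.
Unit clause (NOT p_41) forces p_41 = false.
Unit clause (p_43) forces p_43 = true.
But (NOT p_43) is also a unit clause — contradiction.
That branch fails; take p_21 = false instead.
Unit clause (p_23) forces p_23 = true.
Unit clause (NOT p_13) forces p_13 = false.
Unit clause (NOT p_33) forces p_33 = false.
Unit clause (p_31) forces p_31 = true.
Unit clause (NOT p_41) forces p_41 = false.
Unit clause (p_43) forces p_43 = true.
But (NOT p_43) is also a unit clause — contradiction.
Either choice for p_21 ends in contradiction.
That branch fails; take p_12 = false instead.
Unit clause (p_13) forces p_13 = true.
Unit clause (NOT p_23) forces p_23 = false.
Unit clause (NOT p_33) forces p_33 = false.
Unit clause (NOT p_43) forces p_43 = false.
Branch on p_21: set p_21 = true.
Unit clause (NOT p_31) forces p_31 = false.
Unit clause (p_32) forces p_32 = true.
Unit clause (NOT p_41) forces p_41 = false.
Unit clause (p_42) forces p_42 = true.
But (NOT p_42) is also a unit clause — contradiction.
That branch fails; take p_21 = false instead.
Unit clause (p_22) forces p_22 = true.
Unit clause (NOT p_32) forces p_32 = false.
Unit clause (p_31) forces p_31 = true.
Unit clause (NOT p_41) forces p_41 = false.
Unit clause (p_42) forces p_42 = true.
But (NOT p_42) is also a unit clause — contradiction.
Either choice for p_21 ends in contradiction.
Either choice for p_12 ends in contradiction.
That branch fails; take p_11 = true instead.
Unit clause (NOT p_21) forces p_21 = false.
Unit clause (NOT p_31) forces p_31 = false.
Unit clause (NOT p_41) forces p_41 = false.
Branch on p_22: set p_22 = true.
Unit clause (NOT p_12) forces p_12 = false.
Unit clause (NOT p_32) forces p_32 = false.
Unit clause (p_33) forces p_33 = true.
Unit clause (NOT p_42) forces p_42 = false.
Unit clause (p_43) forces p_43 = true.
But (NOT p_43) is also a unit clause — contradiction.
That branch fails; take p_22 = false instead.
Unit clause (p_23) forces p_23 = true.
Unit clause (NOT p_13) forces p_13 = false.
Unit clause (NOT p_33) forces p_33 = false.
Unit clause (p_32) forces p_32 = true.
Unit clause (NOT p_12) forces p_12 = false.
Unit clause (NOT p_42) forces p_42 = false.
Unit clause (p_43) forces p_43 = true.
But (NOT p_43) is also a unit clause — contradiction.
Either choice for p_22 ends in contradiction.
Either choice for p_11 ends in contradiction.

UNSATISFIABLE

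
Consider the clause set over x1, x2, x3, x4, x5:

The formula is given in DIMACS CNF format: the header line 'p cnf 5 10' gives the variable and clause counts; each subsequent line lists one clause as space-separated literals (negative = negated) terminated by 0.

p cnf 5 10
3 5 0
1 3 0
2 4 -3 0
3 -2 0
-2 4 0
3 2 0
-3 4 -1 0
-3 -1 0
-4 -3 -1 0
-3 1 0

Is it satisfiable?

Try x3 = True.
Unit clause (¬x1) forces x1 = False.
But (x1) is also a unit clause — contradiction.
That branch fails; take x3 = False instead.
Unit clause (x5) forces x5 = True.
Unit clause (x1) forces x1 = True.
Unit clause (¬x2) forces x2 = False.
But (x2) is also a unit clause — contradiction.
Either choice for x3 ends in contradiction.
No assignment satisfies every clause.

No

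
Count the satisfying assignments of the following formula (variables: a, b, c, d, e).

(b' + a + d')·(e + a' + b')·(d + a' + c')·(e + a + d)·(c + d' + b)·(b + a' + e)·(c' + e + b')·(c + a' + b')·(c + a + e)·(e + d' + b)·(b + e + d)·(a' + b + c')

7

There are 2^5 = 32 truth assignments over (a, b, c, d, e).
Split on d. With d = 1, the clauses containing d are satisfied and d' drops from the rest; 2 of the 2^4 = 16 assignments to the other variables satisfy what remains.
With d = 0, by the same count on the reduced clause set, 5 assignments work.
(One model: a=F, b=F, c=F, d=F, e=T.)
Total: 2 + 5 = 7.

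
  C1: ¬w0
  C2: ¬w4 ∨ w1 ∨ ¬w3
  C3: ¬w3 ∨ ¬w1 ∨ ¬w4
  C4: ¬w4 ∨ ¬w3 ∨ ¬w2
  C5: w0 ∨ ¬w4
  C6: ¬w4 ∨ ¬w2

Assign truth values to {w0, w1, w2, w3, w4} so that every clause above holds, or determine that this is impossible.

(¬w0) alone gives w0 = False.
(¬w4) alone gives w4 = False.
No clause remains; w1, w2, w3 are free.

w0 ↦ False, w1 ↦ True, w2 ↦ False, w3 ↦ False, w4 ↦ False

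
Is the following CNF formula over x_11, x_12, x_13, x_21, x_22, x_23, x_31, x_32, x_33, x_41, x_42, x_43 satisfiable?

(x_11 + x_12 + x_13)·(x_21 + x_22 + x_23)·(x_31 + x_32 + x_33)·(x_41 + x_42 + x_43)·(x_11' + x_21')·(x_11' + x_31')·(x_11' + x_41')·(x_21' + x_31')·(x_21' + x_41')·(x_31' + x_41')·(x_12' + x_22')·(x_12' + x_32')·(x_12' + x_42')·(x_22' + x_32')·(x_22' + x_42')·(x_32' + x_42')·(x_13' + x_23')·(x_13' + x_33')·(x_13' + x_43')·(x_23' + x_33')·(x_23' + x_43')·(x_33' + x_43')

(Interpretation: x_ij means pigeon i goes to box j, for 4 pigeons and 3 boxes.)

Case x_11 = 0:
Case x_12 = 1:
From the singleton clause (x_22'), x_22 = 0.
From the singleton clause (x_32'), x_32 = 0.
From the singleton clause (x_42'), x_42 = 0.
Case x_21 = 1:
From the singleton clause (x_31'), x_31 = 0.
From the singleton clause (x_33), x_33 = 1.
From the singleton clause (x_41'), x_41 = 0.
From the singleton clause (x_43), x_43 = 1.
But (x_43') is also a unit clause — contradiction.
Backtrack on x_21: now try x_21 = 0.
From the singleton clause (x_23), x_23 = 1.
From the singleton clause (x_13'), x_13 = 0.
From the singleton clause (x_33'), x_33 = 0.
From the singleton clause (x_31), x_31 = 1.
From the singleton clause (x_41'), x_41 = 0.
From the singleton clause (x_43), x_43 = 1.
But (x_43') is also a unit clause — contradiction.
Neither x_21 = 1 nor x_21 = 0 works.
Backtrack on x_12: now try x_12 = 0.
From the singleton clause (x_13), x_13 = 1.
From the singleton clause (x_23'), x_23 = 0.
From the singleton clause (x_33'), x_33 = 0.
From the singleton clause (x_43'), x_43 = 0.
Case x_21 = 1:
From the singleton clause (x_31'), x_31 = 0.
From the singleton clause (x_32), x_32 = 1.
From the singleton clause (x_41'), x_41 = 0.
From the singleton clause (x_42), x_42 = 1.
But (x_42') is also a unit clause — contradiction.
Backtrack on x_21: now try x_21 = 0.
From the singleton clause (x_22), x_22 = 1.
From the singleton clause (x_32'), x_32 = 0.
From the singleton clause (x_31), x_31 = 1.
From the singleton clause (x_41'), x_41 = 0.
From the singleton clause (x_42), x_42 = 1.
But (x_42') is also a unit clause — contradiction.
Neither x_21 = 1 nor x_21 = 0 works.
Neither x_12 = 1 nor x_12 = 0 works.
Backtrack on x_11: now try x_11 = 1.
From the singleton clause (x_21'), x_21 = 0.
From the singleton clause (x_31'), x_31 = 0.
From the singleton clause (x_41'), x_41 = 0.
Case x_22 = 1:
From the singleton clause (x_12'), x_12 = 0.
From the singleton clause (x_32'), x_32 = 0.
From the singleton clause (x_33), x_33 = 1.
From the singleton clause (x_42'), x_42 = 0.
From the singleton clause (x_43), x_43 = 1.
But (x_43') is also a unit clause — contradiction.
Backtrack on x_22: now try x_22 = 0.
From the singleton clause (x_23), x_23 = 1.
From the singleton clause (x_13'), x_13 = 0.
From the singleton clause (x_33'), x_33 = 0.
From the singleton clause (x_32), x_32 = 1.
From the singleton clause (x_12'), x_12 = 0.
From the singleton clause (x_42'), x_42 = 0.
From the singleton clause (x_43), x_43 = 1.
But (x_43') is also a unit clause — contradiction.
Neither x_22 = 1 nor x_22 = 0 works.
Neither x_11 = 1 nor x_11 = 0 works.
No assignment satisfies every clause.

Unsatisfiable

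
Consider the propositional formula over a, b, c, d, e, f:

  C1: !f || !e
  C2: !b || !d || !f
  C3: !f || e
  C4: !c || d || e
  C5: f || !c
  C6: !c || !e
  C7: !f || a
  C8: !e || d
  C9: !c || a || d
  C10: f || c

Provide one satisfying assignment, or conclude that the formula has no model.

Try f = false.
The clause (!c) is unit, so c = false.
That conflicts with the unit clause (c).
So f must be the other value — set f = true.
The clause (!e) is unit, so e = false.
That conflicts with the unit clause (e).
Neither f = true nor f = false works.

UNSATISFIABLE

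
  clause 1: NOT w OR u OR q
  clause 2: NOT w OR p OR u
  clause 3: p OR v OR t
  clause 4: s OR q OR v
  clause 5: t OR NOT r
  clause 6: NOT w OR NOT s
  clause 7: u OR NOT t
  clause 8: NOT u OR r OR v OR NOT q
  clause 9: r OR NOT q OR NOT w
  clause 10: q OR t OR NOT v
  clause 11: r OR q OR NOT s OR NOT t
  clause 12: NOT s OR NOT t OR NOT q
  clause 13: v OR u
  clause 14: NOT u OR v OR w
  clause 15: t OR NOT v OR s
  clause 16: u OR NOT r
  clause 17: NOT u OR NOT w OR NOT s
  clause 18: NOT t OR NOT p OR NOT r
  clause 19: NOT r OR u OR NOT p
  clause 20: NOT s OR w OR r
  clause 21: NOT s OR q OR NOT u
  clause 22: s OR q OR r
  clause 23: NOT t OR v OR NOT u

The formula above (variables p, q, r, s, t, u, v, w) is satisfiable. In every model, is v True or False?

True

Suppose v = false.
Unit clause (u) forces u = true.
Unit clause (w) forces w = true.
Unit clause (NOT s) forces s = false.
Unit clause (q) forces q = true.
Unit clause (r) forces r = true.
Unit clause (t) forces t = true.
But (NOT t) is also a unit clause — contradiction.
So every satisfying assignment has v = True.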